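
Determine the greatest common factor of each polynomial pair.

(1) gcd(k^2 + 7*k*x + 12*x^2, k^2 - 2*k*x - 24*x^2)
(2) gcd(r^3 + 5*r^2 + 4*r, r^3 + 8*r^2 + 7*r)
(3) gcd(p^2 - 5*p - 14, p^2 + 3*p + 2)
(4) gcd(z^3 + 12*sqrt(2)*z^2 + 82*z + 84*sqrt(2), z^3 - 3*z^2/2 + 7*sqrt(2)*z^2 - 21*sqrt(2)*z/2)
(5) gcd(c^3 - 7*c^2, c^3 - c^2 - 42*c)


(1) = k + 4*x
(2) = gcd(r*(r + 1)*(r + 4), r*(r + 1)*(r + 7)) = r^2 + r
(3) = gcd((p - 7)*(p + 2), (p + 1)*(p + 2)) = p + 2
(4) = z + 7*sqrt(2)
(5) = gcd(c^2*(c - 7), c*(c - 7)*(c + 6)) = c^2 - 7*c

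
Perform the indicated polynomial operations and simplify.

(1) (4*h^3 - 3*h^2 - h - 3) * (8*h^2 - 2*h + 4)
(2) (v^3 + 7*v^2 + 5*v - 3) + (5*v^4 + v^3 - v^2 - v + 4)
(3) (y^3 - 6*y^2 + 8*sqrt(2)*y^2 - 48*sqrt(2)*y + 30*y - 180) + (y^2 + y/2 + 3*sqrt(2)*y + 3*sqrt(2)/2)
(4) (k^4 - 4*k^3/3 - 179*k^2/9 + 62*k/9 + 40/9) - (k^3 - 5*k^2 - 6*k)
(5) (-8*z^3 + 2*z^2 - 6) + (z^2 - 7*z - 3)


(1) = 32*h^5 - 32*h^4 + 14*h^3 - 34*h^2 + 2*h - 12
(2) = 5*v^4 + 2*v^3 + 6*v^2 + 4*v + 1
(3) = y^3 - 5*y^2 + 8*sqrt(2)*y^2 - 45*sqrt(2)*y + 61*y/2 - 180 + 3*sqrt(2)/2
(4) = k^4 - 7*k^3/3 - 134*k^2/9 + 116*k/9 + 40/9
(5) = -8*z^3 + 3*z^2 - 7*z - 9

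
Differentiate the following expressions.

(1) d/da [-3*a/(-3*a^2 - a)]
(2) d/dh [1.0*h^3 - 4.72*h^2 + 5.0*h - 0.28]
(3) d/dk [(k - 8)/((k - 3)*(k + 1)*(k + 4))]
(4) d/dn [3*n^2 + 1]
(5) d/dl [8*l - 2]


(1) = -9/(3*a + 1)^2
(2) = 3.0*h^2 - 9.44*h + 5.0
(3) = 2*(-k^3 + 11*k^2 + 16*k - 50)/(k^6 + 4*k^5 - 18*k^4 - 68*k^3 + 73*k^2 + 264*k + 144)
(4) = 6*n
(5) = 8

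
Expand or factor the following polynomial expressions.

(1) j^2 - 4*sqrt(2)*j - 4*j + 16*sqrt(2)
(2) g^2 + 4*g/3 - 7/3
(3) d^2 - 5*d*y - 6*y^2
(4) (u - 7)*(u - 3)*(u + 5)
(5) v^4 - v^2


(1) = (j - 4)*(j - 4*sqrt(2))
(2) = (g - 1)*(g + 7/3)
(3) = (d - 6*y)*(d + y)
(4) = u^3 - 5*u^2 - 29*u + 105
(5) = v^2*(v - 1)*(v + 1)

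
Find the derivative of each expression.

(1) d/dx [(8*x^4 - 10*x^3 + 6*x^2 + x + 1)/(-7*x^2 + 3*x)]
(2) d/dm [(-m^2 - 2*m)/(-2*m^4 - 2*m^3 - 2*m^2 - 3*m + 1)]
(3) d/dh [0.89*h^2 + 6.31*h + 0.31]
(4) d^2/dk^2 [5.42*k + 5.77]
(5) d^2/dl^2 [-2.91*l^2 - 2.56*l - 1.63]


(1) = (-112*x^5 + 142*x^4 - 60*x^3 + 25*x^2 + 14*x - 3)/(x^2*(49*x^2 - 42*x + 9))
(2) = (-4*m^5 - 14*m^4 - 8*m^3 - m^2 - 2*m - 2)/(4*m^8 + 8*m^7 + 12*m^6 + 20*m^5 + 12*m^4 + 8*m^3 + 5*m^2 - 6*m + 1)
(3) = 1.78*h + 6.31
(4) = 0
(5) = -5.82000000000000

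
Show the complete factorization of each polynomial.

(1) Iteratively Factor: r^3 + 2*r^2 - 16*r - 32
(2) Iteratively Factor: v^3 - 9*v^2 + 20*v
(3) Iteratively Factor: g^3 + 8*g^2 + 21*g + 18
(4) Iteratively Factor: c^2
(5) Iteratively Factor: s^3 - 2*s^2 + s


(1) = (r - 4)*(r^2 + 6*r + 8) = (r - 4)*(r + 2)*(r + 4)
(2) = (v - 5)*(v^2 - 4*v) = v*(v - 5)*(v - 4)
(3) = (g + 3)*(g^2 + 5*g + 6) = (g + 3)^2*(g + 2)
(4) = (c)*(c)
(5) = (s - 1)*(s^2 - s) = (s - 1)^2*(s)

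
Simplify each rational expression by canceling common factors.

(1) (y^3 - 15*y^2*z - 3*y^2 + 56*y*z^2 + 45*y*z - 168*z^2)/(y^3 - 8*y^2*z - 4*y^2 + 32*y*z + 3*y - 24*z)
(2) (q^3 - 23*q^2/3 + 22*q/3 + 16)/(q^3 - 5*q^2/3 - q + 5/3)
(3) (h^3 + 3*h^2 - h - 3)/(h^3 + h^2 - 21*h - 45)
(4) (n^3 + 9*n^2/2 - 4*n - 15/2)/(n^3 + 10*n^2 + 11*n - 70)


(1) = (y - 7*z)/(y - 1)
(2) = (3*q^2 - 26*q + 48)/(3*q^2 - 8*q + 5)
(3) = (h^2 - 1)/(h^2 - 2*h - 15)
(4) = (2*n^2 - n - 3)/(2*n^2 + 10*n - 28)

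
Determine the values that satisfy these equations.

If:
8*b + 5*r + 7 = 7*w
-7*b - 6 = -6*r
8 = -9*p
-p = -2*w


Then:
b = -272/249
p = -8/9
r = -205/747
w = -4/9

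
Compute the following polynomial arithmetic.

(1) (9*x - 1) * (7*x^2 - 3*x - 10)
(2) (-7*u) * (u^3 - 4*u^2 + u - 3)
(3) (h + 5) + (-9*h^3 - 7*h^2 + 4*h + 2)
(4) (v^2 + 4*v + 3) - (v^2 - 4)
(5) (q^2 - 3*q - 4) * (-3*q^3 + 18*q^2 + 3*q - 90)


(1) = 63*x^3 - 34*x^2 - 87*x + 10
(2) = -7*u^4 + 28*u^3 - 7*u^2 + 21*u
(3) = -9*h^3 - 7*h^2 + 5*h + 7
(4) = 4*v + 7
(5) = -3*q^5 + 27*q^4 - 39*q^3 - 171*q^2 + 258*q + 360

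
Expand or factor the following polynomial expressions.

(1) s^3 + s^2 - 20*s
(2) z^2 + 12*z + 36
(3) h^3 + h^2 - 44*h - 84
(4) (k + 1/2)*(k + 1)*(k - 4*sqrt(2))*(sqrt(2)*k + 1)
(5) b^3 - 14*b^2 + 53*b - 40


(1) = s*(s - 4)*(s + 5)
(2) = (z + 6)^2
(3) = (h - 7)*(h + 2)*(h + 6)
(4) = sqrt(2)*k^4 - 7*k^3 + 3*sqrt(2)*k^3/2 - 21*k^2/2 - 7*sqrt(2)*k^2/2 - 6*sqrt(2)*k - 7*k/2 - 2*sqrt(2)
(5) = (b - 8)*(b - 5)*(b - 1)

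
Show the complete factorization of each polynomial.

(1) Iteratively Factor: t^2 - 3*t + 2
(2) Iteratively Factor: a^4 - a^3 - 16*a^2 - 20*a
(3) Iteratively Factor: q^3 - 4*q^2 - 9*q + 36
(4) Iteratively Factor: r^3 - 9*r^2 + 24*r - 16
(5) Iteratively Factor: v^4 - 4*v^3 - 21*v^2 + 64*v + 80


(1) = (t - 1)*(t - 2)
(2) = (a + 2)*(a^3 - 3*a^2 - 10*a) = (a - 5)*(a + 2)*(a^2 + 2*a) = a*(a - 5)*(a + 2)*(a + 2)
(3) = (q + 3)*(q^2 - 7*q + 12) = (q - 4)*(q + 3)*(q - 3)
(4) = (r - 1)*(r^2 - 8*r + 16) = (r - 4)*(r - 1)*(r - 4)
(5) = (v + 1)*(v^3 - 5*v^2 - 16*v + 80) = (v + 1)*(v + 4)*(v^2 - 9*v + 20) = (v - 4)*(v + 1)*(v + 4)*(v - 5)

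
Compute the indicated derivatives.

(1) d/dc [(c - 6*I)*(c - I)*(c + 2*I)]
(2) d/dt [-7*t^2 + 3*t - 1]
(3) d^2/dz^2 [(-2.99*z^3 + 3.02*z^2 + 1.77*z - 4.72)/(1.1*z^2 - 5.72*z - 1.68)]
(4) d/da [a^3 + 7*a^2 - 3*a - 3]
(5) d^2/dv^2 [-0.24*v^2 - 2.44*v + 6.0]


(1) = 3*c^2 - 10*I*c + 8
(2) = 3 - 14*t
(3) = (-164.419992*z^3 - 173.177664*z^2 + 147.181344*z - 343.277504)/(1.331*z^6 - 20.7636*z^5 + 101.87232*z^4 - 123.725888*z^3 - 155.586816*z^2 - 48.432384*z - 4.741632)
(4) = 3*a^2 + 14*a - 3
(5) = -0.480000000000000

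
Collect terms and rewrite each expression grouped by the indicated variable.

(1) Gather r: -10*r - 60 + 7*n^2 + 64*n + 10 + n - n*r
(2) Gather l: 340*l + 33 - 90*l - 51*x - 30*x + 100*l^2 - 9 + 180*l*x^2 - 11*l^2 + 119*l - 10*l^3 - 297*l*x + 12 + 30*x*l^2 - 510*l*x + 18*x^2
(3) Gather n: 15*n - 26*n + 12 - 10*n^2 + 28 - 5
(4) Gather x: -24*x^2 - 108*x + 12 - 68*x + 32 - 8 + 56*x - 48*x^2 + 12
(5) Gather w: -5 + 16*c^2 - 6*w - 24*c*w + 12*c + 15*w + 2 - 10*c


(1) = 7*n^2 + 65*n + r*(-n - 10) - 50
(2) = -10*l^3 + l^2*(30*x + 89) + l*(180*x^2 - 807*x + 369) + 18*x^2 - 81*x + 36
(3) = -10*n^2 - 11*n + 35
(4) = -72*x^2 - 120*x + 48
(5) = 16*c^2 + 2*c + w*(9 - 24*c) - 3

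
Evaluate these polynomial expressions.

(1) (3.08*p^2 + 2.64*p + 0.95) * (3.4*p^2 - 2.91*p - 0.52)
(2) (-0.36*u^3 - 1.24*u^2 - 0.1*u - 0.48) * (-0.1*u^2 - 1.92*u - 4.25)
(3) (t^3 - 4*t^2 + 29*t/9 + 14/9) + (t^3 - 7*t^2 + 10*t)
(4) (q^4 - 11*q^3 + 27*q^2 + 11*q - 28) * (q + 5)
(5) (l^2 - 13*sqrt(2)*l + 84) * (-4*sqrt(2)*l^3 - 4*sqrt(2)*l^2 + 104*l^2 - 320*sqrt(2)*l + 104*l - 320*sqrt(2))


(1) = 10.472*p^4 + 0.0132*p^3 - 6.054*p^2 - 4.1373*p - 0.494
(2) = 0.036*u^5 + 0.8152*u^4 + 3.9208*u^3 + 5.51*u^2 + 1.3466*u + 2.04
(3) = 2*t^3 - 11*t^2 + 119*t/9 + 14/9
(4) = q^5 - 6*q^4 - 28*q^3 + 146*q^2 + 27*q - 140
(5) = -4*sqrt(2)*l^5 - 4*sqrt(2)*l^4 + 208*l^4 - 2008*sqrt(2)*l^3 + 208*l^3 - 2008*sqrt(2)*l^2 + 17056*l^2 - 26880*sqrt(2)*l + 17056*l - 26880*sqrt(2)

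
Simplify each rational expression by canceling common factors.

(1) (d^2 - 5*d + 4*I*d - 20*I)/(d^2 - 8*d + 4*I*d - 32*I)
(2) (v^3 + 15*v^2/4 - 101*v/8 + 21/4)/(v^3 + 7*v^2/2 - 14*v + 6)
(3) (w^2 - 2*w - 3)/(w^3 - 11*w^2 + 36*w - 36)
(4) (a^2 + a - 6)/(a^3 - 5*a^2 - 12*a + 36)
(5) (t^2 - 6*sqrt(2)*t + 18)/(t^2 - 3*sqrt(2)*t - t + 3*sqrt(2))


(1) = (d - 5)/(d - 8)
(2) = (4*v - 7)/(4*v - 8)
(3) = (w + 1)/(w^2 - 8*w + 12)
(4) = 1/(a - 6)
(5) = (t - 3*sqrt(2))/(t - 1)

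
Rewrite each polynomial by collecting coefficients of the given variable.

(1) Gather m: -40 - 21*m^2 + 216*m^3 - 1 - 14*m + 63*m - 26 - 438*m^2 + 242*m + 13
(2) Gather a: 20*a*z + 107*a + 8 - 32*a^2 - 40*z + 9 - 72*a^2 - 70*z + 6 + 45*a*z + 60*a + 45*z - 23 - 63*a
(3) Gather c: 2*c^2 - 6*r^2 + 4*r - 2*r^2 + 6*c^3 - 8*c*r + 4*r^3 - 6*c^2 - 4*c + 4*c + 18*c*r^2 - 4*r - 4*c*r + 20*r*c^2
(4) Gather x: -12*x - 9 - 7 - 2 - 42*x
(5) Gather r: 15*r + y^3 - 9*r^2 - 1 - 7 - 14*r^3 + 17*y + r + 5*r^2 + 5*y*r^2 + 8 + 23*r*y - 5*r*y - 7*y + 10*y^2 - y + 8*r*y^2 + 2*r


(1) = 216*m^3 - 459*m^2 + 291*m - 54
(2) = -104*a^2 + a*(65*z + 104) - 65*z
(3) = 6*c^3 + c^2*(20*r - 4) + c*(18*r^2 - 12*r) + 4*r^3 - 8*r^2
(4) = -54*x - 18
(5) = -14*r^3 + r^2*(5*y - 4) + r*(8*y^2 + 18*y + 18) + y^3 + 10*y^2 + 9*y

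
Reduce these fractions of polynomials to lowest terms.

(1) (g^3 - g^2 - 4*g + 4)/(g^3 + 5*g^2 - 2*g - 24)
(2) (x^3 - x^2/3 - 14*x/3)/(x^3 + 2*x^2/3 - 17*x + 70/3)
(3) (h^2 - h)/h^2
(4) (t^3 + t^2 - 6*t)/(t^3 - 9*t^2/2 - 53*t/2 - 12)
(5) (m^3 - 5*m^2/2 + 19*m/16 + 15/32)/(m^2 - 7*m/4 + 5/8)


(1) = (g^2 + g - 2)/(g^2 + 7*g + 12)
(2) = (x^2 + 2*x)/(x^2 + 3*x - 10)
(3) = (h - 1)/h
(4) = (2*t^2 - 4*t)/(2*t^2 - 15*t - 8)
(5) = (8*m^2 - 10*m - 3)/(8*m - 4)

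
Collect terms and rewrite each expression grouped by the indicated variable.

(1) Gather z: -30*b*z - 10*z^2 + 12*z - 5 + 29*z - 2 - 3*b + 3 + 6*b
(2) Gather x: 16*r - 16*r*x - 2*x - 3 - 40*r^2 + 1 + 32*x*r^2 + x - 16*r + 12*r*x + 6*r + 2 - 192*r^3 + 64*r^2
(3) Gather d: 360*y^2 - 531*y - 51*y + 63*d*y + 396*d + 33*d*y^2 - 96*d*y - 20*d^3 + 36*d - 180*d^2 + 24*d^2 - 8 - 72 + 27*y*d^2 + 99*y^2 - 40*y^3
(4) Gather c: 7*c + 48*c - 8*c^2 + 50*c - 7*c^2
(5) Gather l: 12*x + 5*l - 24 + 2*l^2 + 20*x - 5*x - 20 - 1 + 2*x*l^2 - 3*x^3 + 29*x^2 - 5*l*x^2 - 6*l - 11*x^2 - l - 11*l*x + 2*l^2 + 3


(1) = 3*b - 10*z^2 + z*(41 - 30*b) - 4
(2) = -192*r^3 + 24*r^2 + 6*r + x*(32*r^2 - 4*r - 1)
(3) = -20*d^3 + d^2*(27*y - 156) + d*(33*y^2 - 33*y + 432) - 40*y^3 + 459*y^2 - 582*y - 80
(4) = -15*c^2 + 105*c
(5) = l^2*(2*x + 4) + l*(-5*x^2 - 11*x - 2) - 3*x^3 + 18*x^2 + 27*x - 42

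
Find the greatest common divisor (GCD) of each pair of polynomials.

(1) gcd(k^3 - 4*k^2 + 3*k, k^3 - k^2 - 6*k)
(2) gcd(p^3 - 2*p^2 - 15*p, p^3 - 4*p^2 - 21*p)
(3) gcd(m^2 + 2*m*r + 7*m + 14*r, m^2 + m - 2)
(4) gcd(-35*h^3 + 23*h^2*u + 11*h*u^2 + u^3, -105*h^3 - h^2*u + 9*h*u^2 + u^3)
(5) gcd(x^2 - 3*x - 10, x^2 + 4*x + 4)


(1) = gcd(k*(k - 3)*(k - 1), k*(k - 3)*(k + 2)) = k^2 - 3*k
(2) = gcd(p*(p - 5)*(p + 3), p*(p - 7)*(p + 3)) = p^2 + 3*p
(3) = gcd((m + 7)*(m + 2*r), (m - 1)*(m + 2)) = 1
(4) = gcd((-h + u)*(5*h + u)*(7*h + u), (-3*h + u)*(5*h + u)*(7*h + u)) = 35*h^2 + 12*h*u + u^2
(5) = gcd((x - 5)*(x + 2), (x + 2)^2) = x + 2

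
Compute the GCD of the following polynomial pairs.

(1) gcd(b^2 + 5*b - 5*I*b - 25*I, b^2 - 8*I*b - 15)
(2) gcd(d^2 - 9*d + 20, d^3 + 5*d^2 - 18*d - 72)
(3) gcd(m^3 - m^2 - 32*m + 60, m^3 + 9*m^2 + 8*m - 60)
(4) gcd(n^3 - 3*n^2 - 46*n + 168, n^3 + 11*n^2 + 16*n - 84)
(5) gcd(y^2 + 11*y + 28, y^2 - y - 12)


(1) = b - 5*I
(2) = d - 4
(3) = m^2 + 4*m - 12
(4) = gcd((n - 6)*(n - 4)*(n + 7), (n - 2)*(n + 6)*(n + 7)) = n + 7
(5) = 1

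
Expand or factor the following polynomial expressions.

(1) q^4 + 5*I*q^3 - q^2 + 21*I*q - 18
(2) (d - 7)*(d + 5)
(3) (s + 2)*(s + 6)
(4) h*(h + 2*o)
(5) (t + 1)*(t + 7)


(1) = (q - 2*I)*(q + I)*(q + 3*I)^2
(2) = d^2 - 2*d - 35
(3) = s^2 + 8*s + 12
(4) = h^2 + 2*h*o
(5) = t^2 + 8*t + 7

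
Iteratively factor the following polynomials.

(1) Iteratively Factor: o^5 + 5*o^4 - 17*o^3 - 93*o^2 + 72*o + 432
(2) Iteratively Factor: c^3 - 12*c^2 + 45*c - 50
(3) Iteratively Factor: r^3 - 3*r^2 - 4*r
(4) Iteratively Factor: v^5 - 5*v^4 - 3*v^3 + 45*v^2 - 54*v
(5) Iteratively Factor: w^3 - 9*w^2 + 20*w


(1) = (o + 3)*(o^4 + 2*o^3 - 23*o^2 - 24*o + 144) = (o + 3)*(o + 4)*(o^3 - 2*o^2 - 15*o + 36) = (o + 3)*(o + 4)^2*(o^2 - 6*o + 9) = (o - 3)*(o + 3)*(o + 4)^2*(o - 3)
(2) = (c - 5)*(c^2 - 7*c + 10) = (c - 5)^2*(c - 2)
(3) = (r - 4)*(r^2 + r) = (r - 4)*(r + 1)*(r)
(4) = (v + 3)*(v^4 - 8*v^3 + 21*v^2 - 18*v) = (v - 3)*(v + 3)*(v^3 - 5*v^2 + 6*v) = (v - 3)^2*(v + 3)*(v^2 - 2*v) = (v - 3)^2*(v - 2)*(v + 3)*(v)
(5) = (w)*(w^2 - 9*w + 20) = w*(w - 5)*(w - 4)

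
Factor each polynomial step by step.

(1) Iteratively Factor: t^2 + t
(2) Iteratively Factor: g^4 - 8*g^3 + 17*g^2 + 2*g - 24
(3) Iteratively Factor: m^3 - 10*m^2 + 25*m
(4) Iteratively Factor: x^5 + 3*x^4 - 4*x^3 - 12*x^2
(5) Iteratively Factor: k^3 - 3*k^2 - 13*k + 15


(1) = (t)*(t + 1)
(2) = (g - 2)*(g^3 - 6*g^2 + 5*g + 12) = (g - 3)*(g - 2)*(g^2 - 3*g - 4) = (g - 4)*(g - 3)*(g - 2)*(g + 1)
(3) = (m - 5)*(m^2 - 5*m) = (m - 5)^2*(m)
(4) = (x + 2)*(x^4 + x^3 - 6*x^2) = x*(x + 2)*(x^3 + x^2 - 6*x) = x*(x - 2)*(x + 2)*(x^2 + 3*x) = x*(x - 2)*(x + 2)*(x + 3)*(x)
(5) = (k + 3)*(k^2 - 6*k + 5) = (k - 5)*(k + 3)*(k - 1)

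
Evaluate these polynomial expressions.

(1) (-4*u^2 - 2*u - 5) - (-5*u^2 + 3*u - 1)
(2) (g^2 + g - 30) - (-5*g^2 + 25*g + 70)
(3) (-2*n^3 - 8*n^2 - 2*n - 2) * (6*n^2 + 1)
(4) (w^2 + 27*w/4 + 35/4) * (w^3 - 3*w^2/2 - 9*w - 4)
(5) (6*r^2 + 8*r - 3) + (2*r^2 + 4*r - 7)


(1) = u^2 - 5*u - 4
(2) = 6*g^2 - 24*g - 100
(3) = -12*n^5 - 48*n^4 - 14*n^3 - 20*n^2 - 2*n - 2
(4) = w^5 + 21*w^4/4 - 83*w^3/8 - 623*w^2/8 - 423*w/4 - 35
(5) = 8*r^2 + 12*r - 10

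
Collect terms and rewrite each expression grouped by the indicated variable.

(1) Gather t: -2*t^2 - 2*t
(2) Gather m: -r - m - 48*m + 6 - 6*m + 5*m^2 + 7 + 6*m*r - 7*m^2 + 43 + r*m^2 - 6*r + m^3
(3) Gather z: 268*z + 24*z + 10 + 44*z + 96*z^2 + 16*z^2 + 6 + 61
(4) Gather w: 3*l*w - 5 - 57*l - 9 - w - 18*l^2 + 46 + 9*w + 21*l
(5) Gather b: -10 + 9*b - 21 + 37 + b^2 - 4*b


(1) = -2*t^2 - 2*t
(2) = m^3 + m^2*(r - 2) + m*(6*r - 55) - 7*r + 56
(3) = 112*z^2 + 336*z + 77
(4) = -18*l^2 - 36*l + w*(3*l + 8) + 32
(5) = b^2 + 5*b + 6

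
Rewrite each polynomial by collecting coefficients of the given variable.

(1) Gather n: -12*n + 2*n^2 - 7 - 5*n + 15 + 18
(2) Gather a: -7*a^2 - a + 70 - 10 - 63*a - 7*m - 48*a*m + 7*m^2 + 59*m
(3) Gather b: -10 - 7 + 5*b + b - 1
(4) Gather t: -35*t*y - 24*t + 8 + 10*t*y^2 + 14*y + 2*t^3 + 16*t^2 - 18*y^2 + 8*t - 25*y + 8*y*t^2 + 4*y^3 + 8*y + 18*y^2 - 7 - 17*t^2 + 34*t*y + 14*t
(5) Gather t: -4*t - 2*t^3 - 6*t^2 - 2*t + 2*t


(1) = 2*n^2 - 17*n + 26
(2) = -7*a^2 + a*(-48*m - 64) + 7*m^2 + 52*m + 60
(3) = 6*b - 18
(4) = 2*t^3 + t^2*(8*y - 1) + t*(10*y^2 - y - 2) + 4*y^3 - 3*y + 1
(5) = -2*t^3 - 6*t^2 - 4*t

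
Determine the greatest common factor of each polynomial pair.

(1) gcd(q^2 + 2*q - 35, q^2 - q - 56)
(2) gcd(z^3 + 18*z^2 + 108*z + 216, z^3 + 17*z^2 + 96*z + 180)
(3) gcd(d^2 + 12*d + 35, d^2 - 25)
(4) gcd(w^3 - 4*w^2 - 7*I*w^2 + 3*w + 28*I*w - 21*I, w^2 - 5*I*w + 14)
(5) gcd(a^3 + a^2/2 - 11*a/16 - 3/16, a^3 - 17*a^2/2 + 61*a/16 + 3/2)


(1) = gcd((q - 5)*(q + 7), (q - 8)*(q + 7)) = q + 7
(2) = gcd((z + 6)^3, (z + 5)*(z + 6)^2) = z^2 + 12*z + 36
(3) = gcd((d + 5)*(d + 7), (d - 5)*(d + 5)) = d + 5
(4) = gcd((w - 3)*(w - 1)*(w - 7*I), (w - 7*I)*(w + 2*I)) = w - 7*I
(5) = gcd((a - 3/4)*(a + 1/4)*(a + 1), (a - 8)*(a - 3/4)*(a + 1/4)) = a^2 - a/2 - 3/16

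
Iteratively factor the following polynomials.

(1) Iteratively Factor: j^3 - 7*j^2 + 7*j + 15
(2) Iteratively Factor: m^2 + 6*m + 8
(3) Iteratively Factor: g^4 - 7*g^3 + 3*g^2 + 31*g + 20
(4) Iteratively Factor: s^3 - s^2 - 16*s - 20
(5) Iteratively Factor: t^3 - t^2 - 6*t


(1) = (j + 1)*(j^2 - 8*j + 15) = (j - 3)*(j + 1)*(j - 5)
(2) = (m + 4)*(m + 2)
(3) = (g + 1)*(g^3 - 8*g^2 + 11*g + 20) = (g + 1)^2*(g^2 - 9*g + 20) = (g - 4)*(g + 1)^2*(g - 5)
(4) = (s - 5)*(s^2 + 4*s + 4) = (s - 5)*(s + 2)*(s + 2)
(5) = (t + 2)*(t^2 - 3*t) = t*(t + 2)*(t - 3)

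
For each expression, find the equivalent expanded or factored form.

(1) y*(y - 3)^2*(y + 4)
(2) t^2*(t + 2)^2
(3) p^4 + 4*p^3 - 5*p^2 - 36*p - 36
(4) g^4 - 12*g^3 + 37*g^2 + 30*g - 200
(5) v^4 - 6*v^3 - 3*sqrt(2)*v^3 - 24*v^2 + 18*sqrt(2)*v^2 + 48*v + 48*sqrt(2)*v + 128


(1) = y^4 - 2*y^3 - 15*y^2 + 36*y
(2) = t^4 + 4*t^3 + 4*t^2
(3) = (p - 3)*(p + 2)^2*(p + 3)
(4) = (g - 5)^2*(g - 4)*(g + 2)
(5) = (v - 8)*(v + 2)*(v - 4*sqrt(2))*(v + sqrt(2))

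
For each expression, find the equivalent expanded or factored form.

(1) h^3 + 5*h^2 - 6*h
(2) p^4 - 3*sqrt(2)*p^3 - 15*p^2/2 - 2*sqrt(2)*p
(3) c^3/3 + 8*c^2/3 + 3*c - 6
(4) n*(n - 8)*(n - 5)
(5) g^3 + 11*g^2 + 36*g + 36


(1) = h*(h - 1)*(h + 6)
(2) = p*(p - 4*sqrt(2))*(p + sqrt(2)/2)^2
(3) = (c/3 + 1)*(c - 1)*(c + 6)
(4) = n^3 - 13*n^2 + 40*n
(5) = (g + 2)*(g + 3)*(g + 6)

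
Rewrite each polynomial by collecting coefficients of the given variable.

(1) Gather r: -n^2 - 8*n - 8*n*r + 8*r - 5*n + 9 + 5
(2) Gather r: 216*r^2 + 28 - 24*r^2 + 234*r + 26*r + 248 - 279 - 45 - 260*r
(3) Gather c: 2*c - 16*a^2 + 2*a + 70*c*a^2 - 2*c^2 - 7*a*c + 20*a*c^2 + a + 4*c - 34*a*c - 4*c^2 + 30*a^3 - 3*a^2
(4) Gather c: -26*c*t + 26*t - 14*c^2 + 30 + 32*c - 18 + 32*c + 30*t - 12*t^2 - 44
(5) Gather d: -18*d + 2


(1) = -n^2 - 13*n + r*(8 - 8*n) + 14
(2) = 192*r^2 - 48
(3) = 30*a^3 - 19*a^2 + 3*a + c^2*(20*a - 6) + c*(70*a^2 - 41*a + 6)
(4) = -14*c^2 + c*(64 - 26*t) - 12*t^2 + 56*t - 32
(5) = 2 - 18*d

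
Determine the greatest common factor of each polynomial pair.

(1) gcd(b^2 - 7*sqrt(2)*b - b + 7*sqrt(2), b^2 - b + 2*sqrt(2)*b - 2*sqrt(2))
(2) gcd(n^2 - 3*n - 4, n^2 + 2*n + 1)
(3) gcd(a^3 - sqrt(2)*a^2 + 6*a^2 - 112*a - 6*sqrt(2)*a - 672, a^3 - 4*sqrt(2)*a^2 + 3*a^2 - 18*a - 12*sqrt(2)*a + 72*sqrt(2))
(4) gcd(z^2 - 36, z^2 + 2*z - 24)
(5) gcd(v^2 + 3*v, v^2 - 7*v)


(1) = gcd((b - 1)*(b - 7*sqrt(2)), (b - 1)*(b + 2*sqrt(2))) = b - 1
(2) = gcd((n - 4)*(n + 1), (n + 1)^2) = n + 1
(3) = gcd((a + 6)*(a - 8*sqrt(2))*(a + 7*sqrt(2)), (a - 3)*(a + 6)*(a - 4*sqrt(2))) = a + 6
(4) = z + 6
(5) = gcd(v*(v + 3), v*(v - 7)) = v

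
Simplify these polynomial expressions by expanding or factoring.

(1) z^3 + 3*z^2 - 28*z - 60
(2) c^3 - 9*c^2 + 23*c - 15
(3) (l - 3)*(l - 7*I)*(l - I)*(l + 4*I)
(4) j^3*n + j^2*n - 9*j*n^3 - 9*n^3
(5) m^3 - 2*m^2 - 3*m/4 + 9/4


(1) = (z - 5)*(z + 2)*(z + 6)
(2) = (c - 5)*(c - 3)*(c - 1)
(3) = l^4 - 3*l^3 - 4*I*l^3 + 25*l^2 + 12*I*l^2 - 75*l - 28*I*l + 84*I
(4) = (j - 3*n)*(j + 3*n)*(j*n + n)
(5) = (m - 3/2)^2*(m + 1)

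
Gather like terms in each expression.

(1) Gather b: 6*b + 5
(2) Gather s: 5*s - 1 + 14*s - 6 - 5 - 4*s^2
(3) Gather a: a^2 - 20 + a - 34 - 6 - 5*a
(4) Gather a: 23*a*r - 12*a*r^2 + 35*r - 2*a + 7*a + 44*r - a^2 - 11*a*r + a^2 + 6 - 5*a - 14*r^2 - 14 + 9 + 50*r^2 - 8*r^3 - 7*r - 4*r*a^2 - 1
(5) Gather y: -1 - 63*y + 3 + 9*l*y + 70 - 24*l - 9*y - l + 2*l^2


(1) = 6*b + 5
(2) = -4*s^2 + 19*s - 12
(3) = a^2 - 4*a - 60
(4) = -4*a^2*r + a*(-12*r^2 + 12*r) - 8*r^3 + 36*r^2 + 72*r
(5) = 2*l^2 - 25*l + y*(9*l - 72) + 72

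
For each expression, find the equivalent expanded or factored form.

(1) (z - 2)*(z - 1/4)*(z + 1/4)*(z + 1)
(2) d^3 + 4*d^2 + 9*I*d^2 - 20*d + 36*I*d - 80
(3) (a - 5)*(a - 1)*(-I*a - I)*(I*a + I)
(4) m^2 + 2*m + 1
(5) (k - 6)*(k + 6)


(1) = z^4 - z^3 - 33*z^2/16 + z/16 + 1/8
(2) = (d + 4)*(d + 4*I)*(d + 5*I)
(3) = a^4 - 4*a^3 - 6*a^2 + 4*a + 5
(4) = (m + 1)^2
(5) = k^2 - 36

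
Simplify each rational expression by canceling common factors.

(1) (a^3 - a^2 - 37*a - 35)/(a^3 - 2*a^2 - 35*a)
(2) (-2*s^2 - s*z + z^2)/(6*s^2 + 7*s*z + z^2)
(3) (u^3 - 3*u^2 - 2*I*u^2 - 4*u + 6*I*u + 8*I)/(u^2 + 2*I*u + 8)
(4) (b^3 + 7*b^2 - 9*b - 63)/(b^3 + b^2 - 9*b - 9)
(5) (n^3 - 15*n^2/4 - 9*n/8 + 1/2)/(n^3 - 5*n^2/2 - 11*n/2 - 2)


(1) = (a + 1)/a
(2) = (-2*s + z)/(6*s + z)
(3) = (u^2 - 3*u - 4)/(u + 4*I)
(4) = (b + 7)/(b + 1)
(5) = (4*n - 1)/(4*n + 4)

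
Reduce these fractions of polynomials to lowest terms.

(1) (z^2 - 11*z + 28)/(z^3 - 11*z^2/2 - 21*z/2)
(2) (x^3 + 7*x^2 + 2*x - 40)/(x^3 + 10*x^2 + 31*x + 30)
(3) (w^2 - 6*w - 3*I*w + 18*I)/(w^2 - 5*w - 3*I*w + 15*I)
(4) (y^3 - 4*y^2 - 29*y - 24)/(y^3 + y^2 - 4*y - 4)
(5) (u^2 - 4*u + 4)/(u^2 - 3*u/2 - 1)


(1) = (2*z - 8)/(2*z^2 + 3*z)
(2) = (x^2 + 2*x - 8)/(x^2 + 5*x + 6)
(3) = (w - 6)/(w - 5)
(4) = (y^2 - 5*y - 24)/(y^2 - 4)
(5) = (2*u - 4)/(2*u + 1)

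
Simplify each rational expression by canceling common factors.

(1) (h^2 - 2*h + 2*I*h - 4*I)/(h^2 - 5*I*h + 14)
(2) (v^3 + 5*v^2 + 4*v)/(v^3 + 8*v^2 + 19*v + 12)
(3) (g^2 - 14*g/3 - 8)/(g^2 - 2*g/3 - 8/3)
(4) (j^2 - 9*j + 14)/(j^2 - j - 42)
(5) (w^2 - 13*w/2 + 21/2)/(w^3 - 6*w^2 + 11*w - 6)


(1) = (h - 2)/(h - 7*I)
(2) = v/(v + 3)
(3) = (g - 6)/(g - 2)
(4) = (j - 2)/(j + 6)
(5) = (2*w - 7)/(2*w^2 - 6*w + 4)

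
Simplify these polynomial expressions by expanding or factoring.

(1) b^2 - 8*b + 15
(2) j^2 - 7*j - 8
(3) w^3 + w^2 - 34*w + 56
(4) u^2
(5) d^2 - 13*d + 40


(1) = (b - 5)*(b - 3)
(2) = (j - 8)*(j + 1)
(3) = (w - 4)*(w - 2)*(w + 7)
(4) = u^2
(5) = (d - 8)*(d - 5)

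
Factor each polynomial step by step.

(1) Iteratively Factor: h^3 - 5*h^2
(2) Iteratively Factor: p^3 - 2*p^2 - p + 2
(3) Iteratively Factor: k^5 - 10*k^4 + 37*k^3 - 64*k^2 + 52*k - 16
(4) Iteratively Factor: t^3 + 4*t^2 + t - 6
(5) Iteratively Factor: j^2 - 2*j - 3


(1) = (h - 5)*(h^2) = h*(h - 5)*(h)
(2) = (p - 1)*(p^2 - p - 2) = (p - 2)*(p - 1)*(p + 1)
(3) = (k - 2)*(k^4 - 8*k^3 + 21*k^2 - 22*k + 8) = (k - 2)*(k - 1)*(k^3 - 7*k^2 + 14*k - 8) = (k - 4)*(k - 2)*(k - 1)*(k^2 - 3*k + 2) = (k - 4)*(k - 2)^2*(k - 1)*(k - 1)
(4) = (t + 2)*(t^2 + 2*t - 3) = (t - 1)*(t + 2)*(t + 3)
(5) = (j + 1)*(j - 3)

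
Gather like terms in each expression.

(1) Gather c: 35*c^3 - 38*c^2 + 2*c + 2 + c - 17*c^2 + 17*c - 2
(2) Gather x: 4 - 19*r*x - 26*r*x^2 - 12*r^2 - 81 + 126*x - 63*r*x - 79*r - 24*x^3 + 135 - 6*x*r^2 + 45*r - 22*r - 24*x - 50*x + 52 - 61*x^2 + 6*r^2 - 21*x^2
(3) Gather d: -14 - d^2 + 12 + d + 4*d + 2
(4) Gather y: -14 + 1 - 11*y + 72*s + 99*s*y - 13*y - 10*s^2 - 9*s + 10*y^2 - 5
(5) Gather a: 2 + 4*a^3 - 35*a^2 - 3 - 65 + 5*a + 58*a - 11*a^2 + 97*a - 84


(1) = 35*c^3 - 55*c^2 + 20*c
(2) = -6*r^2 - 56*r - 24*x^3 + x^2*(-26*r - 82) + x*(-6*r^2 - 82*r + 52) + 110
(3) = -d^2 + 5*d
(4) = -10*s^2 + 63*s + 10*y^2 + y*(99*s - 24) - 18
(5) = 4*a^3 - 46*a^2 + 160*a - 150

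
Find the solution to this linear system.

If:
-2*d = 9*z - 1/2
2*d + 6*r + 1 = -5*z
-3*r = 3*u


Then:
d = 1/4 - 9*z/2
r = 2*z/3 - 1/4
u = 1/4 - 2*z/3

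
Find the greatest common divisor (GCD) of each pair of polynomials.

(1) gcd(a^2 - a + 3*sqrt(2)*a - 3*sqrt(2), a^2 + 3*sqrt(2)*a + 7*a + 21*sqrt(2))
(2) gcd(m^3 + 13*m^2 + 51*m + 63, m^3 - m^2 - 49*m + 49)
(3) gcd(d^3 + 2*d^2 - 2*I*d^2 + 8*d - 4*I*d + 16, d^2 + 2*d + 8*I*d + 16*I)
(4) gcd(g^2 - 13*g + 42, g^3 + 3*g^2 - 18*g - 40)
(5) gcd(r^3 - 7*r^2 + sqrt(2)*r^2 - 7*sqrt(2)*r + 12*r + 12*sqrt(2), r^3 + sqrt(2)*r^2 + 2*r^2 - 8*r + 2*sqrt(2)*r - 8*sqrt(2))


(1) = gcd((a - 1)*(a + 3*sqrt(2)), (a + 7)*(a + 3*sqrt(2))) = a + 3*sqrt(2)
(2) = gcd((m + 3)^2*(m + 7), (m - 7)*(m - 1)*(m + 7)) = m + 7
(3) = d + 2
(4) = 1
(5) = gcd((r - 4)*(r - 3)*(r + sqrt(2)), (r - 2)*(r + 4)*(r + sqrt(2))) = r + sqrt(2)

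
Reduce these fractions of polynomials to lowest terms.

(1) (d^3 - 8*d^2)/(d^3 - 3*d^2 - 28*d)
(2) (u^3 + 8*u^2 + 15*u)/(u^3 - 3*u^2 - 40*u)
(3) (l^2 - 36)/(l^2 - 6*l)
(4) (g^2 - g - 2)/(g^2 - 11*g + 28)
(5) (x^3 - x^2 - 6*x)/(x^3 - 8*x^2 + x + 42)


(1) = (d^2 - 8*d)/(d^2 - 3*d - 28)
(2) = (u + 3)/(u - 8)
(3) = (l + 6)/l
(4) = (g^2 - g - 2)/(g^2 - 11*g + 28)
(5) = x/(x - 7)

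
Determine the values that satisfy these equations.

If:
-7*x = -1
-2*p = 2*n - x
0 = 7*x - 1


Then:
n = 1/14 - p
x = 1/7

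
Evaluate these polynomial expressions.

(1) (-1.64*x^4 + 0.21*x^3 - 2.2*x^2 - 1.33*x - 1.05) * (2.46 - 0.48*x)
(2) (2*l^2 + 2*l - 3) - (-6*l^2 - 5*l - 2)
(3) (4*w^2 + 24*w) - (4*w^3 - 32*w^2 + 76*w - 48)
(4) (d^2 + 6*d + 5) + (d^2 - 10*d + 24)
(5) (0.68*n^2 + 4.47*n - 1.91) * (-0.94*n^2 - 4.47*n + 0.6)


(1) = 0.7872*x^5 - 4.1352*x^4 + 1.5726*x^3 - 4.7736*x^2 - 2.7678*x - 2.583
(2) = 8*l^2 + 7*l - 1
(3) = -4*w^3 + 36*w^2 - 52*w + 48
(4) = 2*d^2 - 4*d + 29
(5) = -0.6392*n^4 - 7.2414*n^3 - 17.7775*n^2 + 11.2197*n - 1.146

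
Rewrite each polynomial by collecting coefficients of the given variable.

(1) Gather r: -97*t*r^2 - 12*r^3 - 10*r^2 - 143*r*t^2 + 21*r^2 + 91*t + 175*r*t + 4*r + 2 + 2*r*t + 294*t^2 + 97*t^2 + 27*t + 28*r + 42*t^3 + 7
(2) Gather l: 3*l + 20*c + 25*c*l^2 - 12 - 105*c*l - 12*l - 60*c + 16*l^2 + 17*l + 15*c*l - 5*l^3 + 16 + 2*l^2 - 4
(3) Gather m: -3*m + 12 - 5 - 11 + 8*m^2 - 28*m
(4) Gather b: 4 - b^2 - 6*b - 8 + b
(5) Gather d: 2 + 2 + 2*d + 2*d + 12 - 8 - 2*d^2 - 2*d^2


(1) = -12*r^3 + r^2*(11 - 97*t) + r*(-143*t^2 + 177*t + 32) + 42*t^3 + 391*t^2 + 118*t + 9
(2) = -40*c - 5*l^3 + l^2*(25*c + 18) + l*(8 - 90*c)
(3) = 8*m^2 - 31*m - 4
(4) = -b^2 - 5*b - 4
(5) = -4*d^2 + 4*d + 8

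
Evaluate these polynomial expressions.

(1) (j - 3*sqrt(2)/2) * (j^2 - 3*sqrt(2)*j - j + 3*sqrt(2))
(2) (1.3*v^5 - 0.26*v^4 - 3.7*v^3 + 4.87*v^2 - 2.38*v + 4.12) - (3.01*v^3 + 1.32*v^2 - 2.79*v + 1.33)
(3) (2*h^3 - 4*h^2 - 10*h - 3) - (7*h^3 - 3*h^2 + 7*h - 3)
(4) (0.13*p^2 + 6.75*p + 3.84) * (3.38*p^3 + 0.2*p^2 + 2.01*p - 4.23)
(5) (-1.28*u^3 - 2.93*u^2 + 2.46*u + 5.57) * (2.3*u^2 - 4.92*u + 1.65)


(1) = j^3 - 9*sqrt(2)*j^2/2 - j^2 + 9*sqrt(2)*j/2 + 9*j - 9
(2) = 1.3*v^5 - 0.26*v^4 - 6.71*v^3 + 3.55*v^2 + 0.41*v + 2.79
(3) = -5*h^3 - h^2 - 17*h
(4) = 0.4394*p^5 + 22.841*p^4 + 14.5905*p^3 + 13.7856*p^2 - 20.8341*p - 16.2432
(5) = -2.944*u^5 - 0.4414*u^4 + 17.9616*u^3 - 4.1267*u^2 - 23.3454*u + 9.1905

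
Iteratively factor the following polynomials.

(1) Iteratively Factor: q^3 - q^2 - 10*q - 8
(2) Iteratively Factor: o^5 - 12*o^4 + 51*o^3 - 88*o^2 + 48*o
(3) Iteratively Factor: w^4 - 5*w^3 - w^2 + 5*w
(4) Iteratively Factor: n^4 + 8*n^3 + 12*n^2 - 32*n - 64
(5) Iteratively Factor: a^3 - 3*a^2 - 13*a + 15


(1) = (q - 4)*(q^2 + 3*q + 2) = (q - 4)*(q + 2)*(q + 1)
(2) = (o - 1)*(o^4 - 11*o^3 + 40*o^2 - 48*o) = (o - 3)*(o - 1)*(o^3 - 8*o^2 + 16*o) = o*(o - 3)*(o - 1)*(o^2 - 8*o + 16) = o*(o - 4)*(o - 3)*(o - 1)*(o - 4)
(3) = (w + 1)*(w^3 - 6*w^2 + 5*w) = w*(w + 1)*(w^2 - 6*w + 5) = w*(w - 5)*(w + 1)*(w - 1)
(4) = (n - 2)*(n^3 + 10*n^2 + 32*n + 32) = (n - 2)*(n + 2)*(n^2 + 8*n + 16) = (n - 2)*(n + 2)*(n + 4)*(n + 4)
(5) = (a - 1)*(a^2 - 2*a - 15) = (a - 1)*(a + 3)*(a - 5)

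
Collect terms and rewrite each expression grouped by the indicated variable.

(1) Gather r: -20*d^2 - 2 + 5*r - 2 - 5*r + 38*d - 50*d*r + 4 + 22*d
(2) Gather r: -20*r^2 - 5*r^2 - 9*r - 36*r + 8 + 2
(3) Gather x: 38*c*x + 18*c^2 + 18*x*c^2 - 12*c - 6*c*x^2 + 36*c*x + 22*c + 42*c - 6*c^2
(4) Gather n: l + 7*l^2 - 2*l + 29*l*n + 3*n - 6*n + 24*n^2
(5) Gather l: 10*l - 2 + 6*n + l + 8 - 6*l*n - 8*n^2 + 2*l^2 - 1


(1) = -20*d^2 - 50*d*r + 60*d
(2) = -25*r^2 - 45*r + 10
(3) = 12*c^2 - 6*c*x^2 + 52*c + x*(18*c^2 + 74*c)
(4) = 7*l^2 - l + 24*n^2 + n*(29*l - 3)
(5) = 2*l^2 + l*(11 - 6*n) - 8*n^2 + 6*n + 5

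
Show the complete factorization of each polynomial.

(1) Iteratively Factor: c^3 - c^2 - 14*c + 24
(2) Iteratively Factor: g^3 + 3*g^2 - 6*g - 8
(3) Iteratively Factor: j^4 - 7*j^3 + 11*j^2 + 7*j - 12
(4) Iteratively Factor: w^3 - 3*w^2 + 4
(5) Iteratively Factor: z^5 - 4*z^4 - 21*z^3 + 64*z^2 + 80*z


(1) = (c - 2)*(c^2 + c - 12) = (c - 3)*(c - 2)*(c + 4)
(2) = (g - 2)*(g^2 + 5*g + 4) = (g - 2)*(g + 1)*(g + 4)
(3) = (j - 3)*(j^3 - 4*j^2 - j + 4) = (j - 3)*(j - 1)*(j^2 - 3*j - 4) = (j - 4)*(j - 3)*(j - 1)*(j + 1)
(4) = (w - 2)*(w^2 - w - 2) = (w - 2)^2*(w + 1)
(5) = (z - 4)*(z^4 - 21*z^2 - 20*z) = (z - 4)*(z + 4)*(z^3 - 4*z^2 - 5*z) = z*(z - 4)*(z + 4)*(z^2 - 4*z - 5) = z*(z - 4)*(z + 1)*(z + 4)*(z - 5)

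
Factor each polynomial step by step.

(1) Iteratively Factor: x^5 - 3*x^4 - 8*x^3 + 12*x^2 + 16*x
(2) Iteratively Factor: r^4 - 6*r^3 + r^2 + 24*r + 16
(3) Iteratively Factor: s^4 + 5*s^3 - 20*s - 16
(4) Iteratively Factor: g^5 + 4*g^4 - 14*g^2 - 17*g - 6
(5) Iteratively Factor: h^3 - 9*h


(1) = (x + 2)*(x^4 - 5*x^3 + 2*x^2 + 8*x) = (x - 4)*(x + 2)*(x^3 - x^2 - 2*x) = x*(x - 4)*(x + 2)*(x^2 - x - 2) = x*(x - 4)*(x + 1)*(x + 2)*(x - 2)
(2) = (r - 4)*(r^3 - 2*r^2 - 7*r - 4) = (r - 4)*(r + 1)*(r^2 - 3*r - 4) = (r - 4)*(r + 1)^2*(r - 4)
(3) = (s + 1)*(s^3 + 4*s^2 - 4*s - 16) = (s - 2)*(s + 1)*(s^2 + 6*s + 8) = (s - 2)*(s + 1)*(s + 4)*(s + 2)
(4) = (g - 2)*(g^4 + 6*g^3 + 12*g^2 + 10*g + 3) = (g - 2)*(g + 1)*(g^3 + 5*g^2 + 7*g + 3) = (g - 2)*(g + 1)*(g + 3)*(g^2 + 2*g + 1) = (g - 2)*(g + 1)^2*(g + 3)*(g + 1)
(5) = (h + 3)*(h^2 - 3*h) = h*(h + 3)*(h - 3)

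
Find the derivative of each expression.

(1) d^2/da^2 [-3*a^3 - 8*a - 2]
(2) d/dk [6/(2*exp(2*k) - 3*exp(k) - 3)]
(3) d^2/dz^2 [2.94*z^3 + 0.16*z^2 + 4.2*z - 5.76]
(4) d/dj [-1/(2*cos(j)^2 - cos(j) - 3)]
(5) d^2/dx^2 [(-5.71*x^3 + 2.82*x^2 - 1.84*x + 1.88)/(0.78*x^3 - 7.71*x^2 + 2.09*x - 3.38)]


(1) = -18*a
(2) = (18 - 24*exp(k))*exp(k)/(-2*exp(2*k) + 3*exp(k) + 3)^2
(3) = 17.64*z + 0.32
(4) = (1 - 4*cos(j))*sin(j)/(cos(j) - cos(2*j) + 2)^2
(5) = (-65.24622*x^6 + 49.133916*x^5 - 128.111256*x^4 + 49.036426*x^3 + 431.794068*x^2 - 255.725952*x - 43.123432)/(0.474552*x^9 - 14.072292*x^8 + 142.913862*x^7 - 539.896239*x^6 + 504.895725*x^5 - 736.857783*x^4 + 362.652317*x^3 - 308.538906*x^2 + 71.630988*x - 38.614472)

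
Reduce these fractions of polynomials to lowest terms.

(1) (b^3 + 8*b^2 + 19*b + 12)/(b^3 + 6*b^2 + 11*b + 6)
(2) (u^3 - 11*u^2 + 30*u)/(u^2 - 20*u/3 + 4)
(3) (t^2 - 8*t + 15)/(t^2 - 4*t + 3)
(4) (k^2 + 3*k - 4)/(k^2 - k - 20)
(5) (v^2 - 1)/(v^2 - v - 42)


(1) = (b + 4)/(b + 2)
(2) = (3*u^2 - 15*u)/(3*u - 2)
(3) = (t - 5)/(t - 1)
(4) = (k - 1)/(k - 5)
(5) = (v^2 - 1)/(v^2 - v - 42)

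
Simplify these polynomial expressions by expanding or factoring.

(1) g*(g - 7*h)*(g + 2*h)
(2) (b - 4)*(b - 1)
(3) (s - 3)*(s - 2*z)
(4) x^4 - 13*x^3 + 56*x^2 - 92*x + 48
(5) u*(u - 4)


(1) = g^3 - 5*g^2*h - 14*g*h^2
(2) = b^2 - 5*b + 4
(3) = s^2 - 2*s*z - 3*s + 6*z
(4) = (x - 6)*(x - 4)*(x - 2)*(x - 1)
(5) = u^2 - 4*u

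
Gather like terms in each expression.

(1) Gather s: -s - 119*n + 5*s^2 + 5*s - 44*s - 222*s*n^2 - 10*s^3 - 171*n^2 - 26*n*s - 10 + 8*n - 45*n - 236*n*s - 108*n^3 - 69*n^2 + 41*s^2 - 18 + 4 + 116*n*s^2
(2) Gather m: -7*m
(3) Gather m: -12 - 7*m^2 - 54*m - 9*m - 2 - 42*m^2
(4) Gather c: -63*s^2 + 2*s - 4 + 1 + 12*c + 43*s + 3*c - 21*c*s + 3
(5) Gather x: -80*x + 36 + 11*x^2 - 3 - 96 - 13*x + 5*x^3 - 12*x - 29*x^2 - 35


(1) = -108*n^3 - 240*n^2 - 156*n - 10*s^3 + s^2*(116*n + 46) + s*(-222*n^2 - 262*n - 40) - 24
(2) = -7*m
(3) = -49*m^2 - 63*m - 14
(4) = c*(15 - 21*s) - 63*s^2 + 45*s
(5) = 5*x^3 - 18*x^2 - 105*x - 98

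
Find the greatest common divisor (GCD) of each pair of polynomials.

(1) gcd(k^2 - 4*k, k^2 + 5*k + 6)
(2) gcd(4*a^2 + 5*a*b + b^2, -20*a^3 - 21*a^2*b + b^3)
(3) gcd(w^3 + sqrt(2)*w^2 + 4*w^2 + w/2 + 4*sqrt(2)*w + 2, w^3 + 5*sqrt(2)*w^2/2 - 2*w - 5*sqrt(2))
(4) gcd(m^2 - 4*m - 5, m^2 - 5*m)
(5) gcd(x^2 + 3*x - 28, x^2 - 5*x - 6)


(1) = 1
(2) = 4*a^2 + 5*a*b + b^2
(3) = 1
(4) = gcd((m - 5)*(m + 1), m*(m - 5)) = m - 5
(5) = gcd((x - 4)*(x + 7), (x - 6)*(x + 1)) = 1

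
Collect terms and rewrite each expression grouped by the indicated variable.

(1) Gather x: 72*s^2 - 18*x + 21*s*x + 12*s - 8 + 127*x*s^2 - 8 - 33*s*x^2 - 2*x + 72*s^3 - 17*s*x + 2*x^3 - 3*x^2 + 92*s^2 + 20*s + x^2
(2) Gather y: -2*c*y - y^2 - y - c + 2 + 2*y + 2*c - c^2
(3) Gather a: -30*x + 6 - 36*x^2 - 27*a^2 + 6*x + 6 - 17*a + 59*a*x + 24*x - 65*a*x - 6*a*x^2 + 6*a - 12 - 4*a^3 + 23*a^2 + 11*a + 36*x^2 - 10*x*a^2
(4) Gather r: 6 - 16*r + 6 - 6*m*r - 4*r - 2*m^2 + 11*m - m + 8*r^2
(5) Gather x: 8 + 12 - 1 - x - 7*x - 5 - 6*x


(1) = 72*s^3 + 164*s^2 + 32*s + 2*x^3 + x^2*(-33*s - 2) + x*(127*s^2 + 4*s - 20) - 16
(2) = -c^2 + c - y^2 + y*(1 - 2*c) + 2
(3) = -4*a^3 + a^2*(-10*x - 4) + a*(-6*x^2 - 6*x)
(4) = -2*m^2 + 10*m + 8*r^2 + r*(-6*m - 20) + 12
(5) = 14 - 14*x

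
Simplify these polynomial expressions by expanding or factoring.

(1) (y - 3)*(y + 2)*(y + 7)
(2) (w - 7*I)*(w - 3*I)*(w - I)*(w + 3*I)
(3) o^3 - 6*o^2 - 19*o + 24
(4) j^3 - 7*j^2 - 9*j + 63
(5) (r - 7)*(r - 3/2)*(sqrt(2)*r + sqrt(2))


(1) = y^3 + 6*y^2 - 13*y - 42
(2) = w^4 - 8*I*w^3 + 2*w^2 - 72*I*w - 63
(3) = (o - 8)*(o - 1)*(o + 3)
(4) = (j - 7)*(j - 3)*(j + 3)
(5) = sqrt(2)*r^3 - 15*sqrt(2)*r^2/2 + 2*sqrt(2)*r + 21*sqrt(2)/2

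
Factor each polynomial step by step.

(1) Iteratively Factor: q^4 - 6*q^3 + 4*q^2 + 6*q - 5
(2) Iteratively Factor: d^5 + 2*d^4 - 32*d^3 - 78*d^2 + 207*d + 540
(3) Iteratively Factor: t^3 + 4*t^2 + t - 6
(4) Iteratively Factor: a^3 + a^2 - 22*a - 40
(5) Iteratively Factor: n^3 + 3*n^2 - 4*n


(1) = (q - 5)*(q^3 - q^2 - q + 1) = (q - 5)*(q + 1)*(q^2 - 2*q + 1) = (q - 5)*(q - 1)*(q + 1)*(q - 1)
(2) = (d + 3)*(d^4 - d^3 - 29*d^2 + 9*d + 180) = (d - 5)*(d + 3)*(d^3 + 4*d^2 - 9*d - 36) = (d - 5)*(d - 3)*(d + 3)*(d^2 + 7*d + 12) = (d - 5)*(d - 3)*(d + 3)^2*(d + 4)
(3) = (t + 2)*(t^2 + 2*t - 3) = (t - 1)*(t + 2)*(t + 3)
(4) = (a + 4)*(a^2 - 3*a - 10) = (a - 5)*(a + 4)*(a + 2)
(5) = (n + 4)*(n^2 - n) = (n - 1)*(n + 4)*(n)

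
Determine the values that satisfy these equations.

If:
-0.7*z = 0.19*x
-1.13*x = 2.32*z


Then:
x = 0.00
z = 0.00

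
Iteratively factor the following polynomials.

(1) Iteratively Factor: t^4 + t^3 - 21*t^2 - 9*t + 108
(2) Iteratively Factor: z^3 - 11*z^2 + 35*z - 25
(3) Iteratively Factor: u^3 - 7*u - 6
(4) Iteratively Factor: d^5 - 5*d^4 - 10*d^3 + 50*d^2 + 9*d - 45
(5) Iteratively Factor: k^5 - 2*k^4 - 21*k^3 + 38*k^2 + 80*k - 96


(1) = (t - 3)*(t^3 + 4*t^2 - 9*t - 36) = (t - 3)*(t + 3)*(t^2 + t - 12) = (t - 3)*(t + 3)*(t + 4)*(t - 3)
(2) = (z - 5)*(z^2 - 6*z + 5) = (z - 5)^2*(z - 1)
(3) = (u - 3)*(u^2 + 3*u + 2) = (u - 3)*(u + 1)*(u + 2)
(4) = (d + 3)*(d^4 - 8*d^3 + 14*d^2 + 8*d - 15) = (d + 1)*(d + 3)*(d^3 - 9*d^2 + 23*d - 15) = (d - 1)*(d + 1)*(d + 3)*(d^2 - 8*d + 15) = (d - 5)*(d - 1)*(d + 1)*(d + 3)*(d - 3)
(5) = (k - 3)*(k^4 + k^3 - 18*k^2 - 16*k + 32) = (k - 3)*(k + 4)*(k^3 - 3*k^2 - 6*k + 8) = (k - 3)*(k - 1)*(k + 4)*(k^2 - 2*k - 8) = (k - 4)*(k - 3)*(k - 1)*(k + 4)*(k + 2)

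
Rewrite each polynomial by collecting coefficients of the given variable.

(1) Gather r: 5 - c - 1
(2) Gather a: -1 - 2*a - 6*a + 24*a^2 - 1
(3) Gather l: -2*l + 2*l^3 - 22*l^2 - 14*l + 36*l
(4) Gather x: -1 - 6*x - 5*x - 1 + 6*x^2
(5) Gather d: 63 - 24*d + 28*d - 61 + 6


(1) = 4 - c
(2) = 24*a^2 - 8*a - 2
(3) = 2*l^3 - 22*l^2 + 20*l
(4) = 6*x^2 - 11*x - 2
(5) = 4*d + 8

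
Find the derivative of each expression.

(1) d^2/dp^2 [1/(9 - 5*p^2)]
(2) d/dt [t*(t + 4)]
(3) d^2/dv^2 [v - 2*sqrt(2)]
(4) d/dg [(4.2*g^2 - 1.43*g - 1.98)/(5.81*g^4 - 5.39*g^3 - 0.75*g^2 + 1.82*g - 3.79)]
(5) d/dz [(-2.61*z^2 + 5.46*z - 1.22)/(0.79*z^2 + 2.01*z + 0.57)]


(1) = 30*(-5*p^2 - 3)/(5*p^2 - 9)^3
(2) = 2*t + 4
(3) = 0
(4) = (-48.804*g^5 + 47.5629*g^4 + 30.5998*g^3 - 25.4451*g^2 - 34.806*g + 9.0233)/(33.7561*g^8 - 62.6318*g^7 + 20.3371*g^6 + 29.2334*g^5 - 63.0969*g^4 + 38.1262*g^3 + 8.9974*g^2 - 13.7956*g + 14.3641)
(5) = (-9.5595*z^2 - 1.0478*z + 5.5644)/(0.6241*z^4 + 3.1758*z^3 + 4.9407*z^2 + 2.2914*z + 0.3249)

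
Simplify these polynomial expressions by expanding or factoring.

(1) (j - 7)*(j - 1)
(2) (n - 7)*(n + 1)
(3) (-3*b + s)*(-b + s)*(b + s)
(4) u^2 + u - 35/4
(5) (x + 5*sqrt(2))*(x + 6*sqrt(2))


(1) = j^2 - 8*j + 7
(2) = n^2 - 6*n - 7
(3) = 3*b^3 - b^2*s - 3*b*s^2 + s^3
(4) = (u - 5/2)*(u + 7/2)
(5) = x^2 + 11*sqrt(2)*x + 60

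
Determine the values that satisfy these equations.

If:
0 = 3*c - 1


Then:
c = 1/3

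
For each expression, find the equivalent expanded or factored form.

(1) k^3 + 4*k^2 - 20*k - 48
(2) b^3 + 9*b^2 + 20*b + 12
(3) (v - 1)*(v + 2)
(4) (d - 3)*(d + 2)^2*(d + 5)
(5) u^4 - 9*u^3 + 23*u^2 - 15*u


(1) = (k - 4)*(k + 2)*(k + 6)
(2) = (b + 1)*(b + 2)*(b + 6)
(3) = v^2 + v - 2
(4) = d^4 + 6*d^3 - 3*d^2 - 52*d - 60
(5) = u*(u - 5)*(u - 3)*(u - 1)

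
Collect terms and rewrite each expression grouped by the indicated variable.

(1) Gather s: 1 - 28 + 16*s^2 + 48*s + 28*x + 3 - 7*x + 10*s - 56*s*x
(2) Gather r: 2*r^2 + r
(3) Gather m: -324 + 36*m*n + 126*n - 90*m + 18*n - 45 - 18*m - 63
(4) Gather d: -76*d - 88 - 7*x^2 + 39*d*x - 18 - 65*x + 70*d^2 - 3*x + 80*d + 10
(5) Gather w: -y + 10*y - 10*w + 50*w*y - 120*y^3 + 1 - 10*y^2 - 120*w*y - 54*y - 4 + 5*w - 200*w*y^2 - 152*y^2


(1) = 16*s^2 + s*(58 - 56*x) + 21*x - 24
(2) = 2*r^2 + r
(3) = m*(36*n - 108) + 144*n - 432
(4) = 70*d^2 + d*(39*x + 4) - 7*x^2 - 68*x - 96
(5) = w*(-200*y^2 - 70*y - 5) - 120*y^3 - 162*y^2 - 45*y - 3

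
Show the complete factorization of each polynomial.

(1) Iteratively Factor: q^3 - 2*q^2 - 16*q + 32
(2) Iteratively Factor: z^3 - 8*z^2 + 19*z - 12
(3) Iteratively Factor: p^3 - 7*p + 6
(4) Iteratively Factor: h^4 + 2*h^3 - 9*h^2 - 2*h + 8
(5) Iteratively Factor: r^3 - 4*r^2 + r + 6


(1) = (q + 4)*(q^2 - 6*q + 8) = (q - 4)*(q + 4)*(q - 2)
(2) = (z - 1)*(z^2 - 7*z + 12) = (z - 3)*(z - 1)*(z - 4)
(3) = (p - 2)*(p^2 + 2*p - 3) = (p - 2)*(p - 1)*(p + 3)
(4) = (h - 2)*(h^3 + 4*h^2 - h - 4) = (h - 2)*(h + 1)*(h^2 + 3*h - 4) = (h - 2)*(h + 1)*(h + 4)*(h - 1)
(5) = (r + 1)*(r^2 - 5*r + 6) = (r - 3)*(r + 1)*(r - 2)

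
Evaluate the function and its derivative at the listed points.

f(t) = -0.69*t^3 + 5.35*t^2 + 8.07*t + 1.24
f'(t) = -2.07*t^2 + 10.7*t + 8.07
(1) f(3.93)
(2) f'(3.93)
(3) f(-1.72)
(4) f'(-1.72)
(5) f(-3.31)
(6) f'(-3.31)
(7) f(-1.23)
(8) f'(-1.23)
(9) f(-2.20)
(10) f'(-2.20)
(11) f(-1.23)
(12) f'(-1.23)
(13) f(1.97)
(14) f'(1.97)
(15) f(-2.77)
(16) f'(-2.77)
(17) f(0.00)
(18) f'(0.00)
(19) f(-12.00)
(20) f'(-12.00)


(1) = 73.70
(2) = 18.15
(3) = 6.70
(4) = -16.46
(5) = 58.17
(6) = -50.03
(7) = 0.69
(8) = -8.22
(9) = 16.73
(10) = -25.49
(11) = 0.69
(12) = -8.22
(13) = 32.63
(14) = 21.12
(15) = 34.60
(16) = -37.45
(17) = 1.24
(18) = 8.07
(19) = 1867.12
(20) = -418.41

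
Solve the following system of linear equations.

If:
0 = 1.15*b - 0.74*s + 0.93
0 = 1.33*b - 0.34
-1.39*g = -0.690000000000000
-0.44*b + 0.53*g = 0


Then:
No Solution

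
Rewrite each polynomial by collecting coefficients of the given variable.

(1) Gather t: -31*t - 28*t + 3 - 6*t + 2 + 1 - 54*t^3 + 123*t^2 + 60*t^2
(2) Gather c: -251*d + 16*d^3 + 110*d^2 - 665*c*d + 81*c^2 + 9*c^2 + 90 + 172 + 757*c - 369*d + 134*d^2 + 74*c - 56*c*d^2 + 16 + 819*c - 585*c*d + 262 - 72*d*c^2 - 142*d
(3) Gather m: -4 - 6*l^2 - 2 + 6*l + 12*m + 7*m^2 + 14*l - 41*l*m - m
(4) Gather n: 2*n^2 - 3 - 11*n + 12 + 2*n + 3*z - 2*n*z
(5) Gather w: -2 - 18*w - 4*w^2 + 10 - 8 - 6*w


(1) = -54*t^3 + 183*t^2 - 65*t + 6
(2) = c^2*(90 - 72*d) + c*(-56*d^2 - 1250*d + 1650) + 16*d^3 + 244*d^2 - 762*d + 540
(3) = -6*l^2 + 20*l + 7*m^2 + m*(11 - 41*l) - 6
(4) = 2*n^2 + n*(-2*z - 9) + 3*z + 9
(5) = -4*w^2 - 24*w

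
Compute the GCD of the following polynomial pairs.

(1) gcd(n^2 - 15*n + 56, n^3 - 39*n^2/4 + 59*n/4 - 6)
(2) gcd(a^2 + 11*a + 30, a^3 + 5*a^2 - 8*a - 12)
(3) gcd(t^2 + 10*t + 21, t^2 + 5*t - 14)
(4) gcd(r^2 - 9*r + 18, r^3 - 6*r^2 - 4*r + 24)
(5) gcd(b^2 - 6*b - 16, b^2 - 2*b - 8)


(1) = n - 8
(2) = gcd((a + 5)*(a + 6), (a - 2)*(a + 1)*(a + 6)) = a + 6
(3) = gcd((t + 3)*(t + 7), (t - 2)*(t + 7)) = t + 7
(4) = gcd((r - 6)*(r - 3), (r - 6)*(r - 2)*(r + 2)) = r - 6
(5) = gcd((b - 8)*(b + 2), (b - 4)*(b + 2)) = b + 2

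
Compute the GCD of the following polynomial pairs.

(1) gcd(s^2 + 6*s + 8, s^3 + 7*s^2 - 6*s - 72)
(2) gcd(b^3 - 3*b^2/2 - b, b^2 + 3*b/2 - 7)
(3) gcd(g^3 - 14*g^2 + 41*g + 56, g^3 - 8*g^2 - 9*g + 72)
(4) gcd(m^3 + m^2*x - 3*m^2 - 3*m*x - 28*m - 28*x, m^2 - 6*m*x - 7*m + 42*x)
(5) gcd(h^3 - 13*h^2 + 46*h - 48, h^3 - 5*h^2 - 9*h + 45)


(1) = s + 4
(2) = gcd(b*(b - 2)*(b + 1/2), (b - 2)*(b + 7/2)) = b - 2
(3) = gcd((g - 8)*(g - 7)*(g + 1), (g - 8)*(g - 3)*(g + 3)) = g - 8
(4) = m - 7
(5) = h - 3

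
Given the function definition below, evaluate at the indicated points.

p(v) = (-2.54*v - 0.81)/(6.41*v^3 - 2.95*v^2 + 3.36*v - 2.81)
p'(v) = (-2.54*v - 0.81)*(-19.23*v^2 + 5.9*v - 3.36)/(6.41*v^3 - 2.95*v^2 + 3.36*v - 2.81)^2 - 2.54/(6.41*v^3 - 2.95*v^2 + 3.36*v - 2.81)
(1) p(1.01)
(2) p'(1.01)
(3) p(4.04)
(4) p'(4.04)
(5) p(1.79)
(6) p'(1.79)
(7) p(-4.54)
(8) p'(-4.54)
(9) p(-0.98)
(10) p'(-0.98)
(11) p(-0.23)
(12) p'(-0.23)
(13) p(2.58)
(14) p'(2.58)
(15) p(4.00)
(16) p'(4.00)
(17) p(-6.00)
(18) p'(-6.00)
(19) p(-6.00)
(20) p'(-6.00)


(1) = -0.81
(2) = 2.68
(3) = -0.03
(4) = 0.02
(5) = -0.18
(6) = 0.23
(7) = -0.02
(8) = -0.01
(9) = -0.11
(10) = -0.04
(11) = 0.06
(12) = 0.75
(13) = -0.08
(14) = 0.07
(15) = -0.03
(16) = 0.02
(17) = -0.01
(18) = -0.00
(19) = -0.01
(20) = -0.00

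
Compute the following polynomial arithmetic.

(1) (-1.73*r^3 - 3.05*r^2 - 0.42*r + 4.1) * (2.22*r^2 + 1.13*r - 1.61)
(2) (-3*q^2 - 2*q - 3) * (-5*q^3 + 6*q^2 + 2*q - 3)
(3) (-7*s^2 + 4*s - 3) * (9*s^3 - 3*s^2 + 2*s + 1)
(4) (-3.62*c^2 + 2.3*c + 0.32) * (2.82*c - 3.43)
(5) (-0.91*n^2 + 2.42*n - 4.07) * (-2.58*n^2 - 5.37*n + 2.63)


(1) = -3.8406*r^5 - 8.7259*r^4 - 1.5936*r^3 + 13.5379*r^2 + 5.3092*r - 6.601
(2) = 15*q^5 - 8*q^4 - 3*q^3 - 13*q^2 + 9
(3) = -63*s^5 + 57*s^4 - 53*s^3 + 10*s^2 - 2*s - 3
(4) = -10.2084*c^3 + 18.9026*c^2 - 6.9866*c - 1.0976
(5) = 2.3478*n^4 - 1.3569*n^3 - 4.8881*n^2 + 28.2205*n - 10.7041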